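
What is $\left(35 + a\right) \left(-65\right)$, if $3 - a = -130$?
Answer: $-10920$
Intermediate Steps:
$a = 133$ ($a = 3 - -130 = 3 + 130 = 133$)
$\left(35 + a\right) \left(-65\right) = \left(35 + 133\right) \left(-65\right) = 168 \left(-65\right) = -10920$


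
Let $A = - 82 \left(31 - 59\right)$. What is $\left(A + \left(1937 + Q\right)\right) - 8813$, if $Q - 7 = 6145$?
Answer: $1572$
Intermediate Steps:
$Q = 6152$ ($Q = 7 + 6145 = 6152$)
$A = 2296$ ($A = \left(-82\right) \left(-28\right) = 2296$)
$\left(A + \left(1937 + Q\right)\right) - 8813 = \left(2296 + \left(1937 + 6152\right)\right) - 8813 = \left(2296 + 8089\right) - 8813 = 10385 - 8813 = 1572$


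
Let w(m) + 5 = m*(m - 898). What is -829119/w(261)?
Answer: 829119/166262 ≈ 4.9868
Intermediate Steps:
w(m) = -5 + m*(-898 + m) (w(m) = -5 + m*(m - 898) = -5 + m*(-898 + m))
-829119/w(261) = -829119/(-5 + 261² - 898*261) = -829119/(-5 + 68121 - 234378) = -829119/(-166262) = -829119*(-1/166262) = 829119/166262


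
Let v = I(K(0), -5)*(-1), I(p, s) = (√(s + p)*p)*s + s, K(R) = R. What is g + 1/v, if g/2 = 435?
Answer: 4351/5 ≈ 870.20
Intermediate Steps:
g = 870 (g = 2*435 = 870)
I(p, s) = s + p*s*√(p + s) (I(p, s) = (√(p + s)*p)*s + s = (p*√(p + s))*s + s = p*s*√(p + s) + s = s + p*s*√(p + s))
v = 5 (v = -5*(1 + 0*√(0 - 5))*(-1) = -5*(1 + 0*√(-5))*(-1) = -5*(1 + 0*(I*√5))*(-1) = -5*(1 + 0)*(-1) = -5*1*(-1) = -5*(-1) = 5)
g + 1/v = 870 + 1/5 = 870 + ⅕ = 4351/5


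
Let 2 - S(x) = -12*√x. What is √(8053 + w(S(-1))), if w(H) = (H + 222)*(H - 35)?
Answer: √(517 + 2292*I) ≈ 37.859 + 30.27*I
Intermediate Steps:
S(x) = 2 + 12*√x (S(x) = 2 - (-12)*√x = 2 + 12*√x)
w(H) = (-35 + H)*(222 + H) (w(H) = (222 + H)*(-35 + H) = (-35 + H)*(222 + H))
√(8053 + w(S(-1))) = √(8053 + (-7770 + (2 + 12*√(-1))² + 187*(2 + 12*√(-1)))) = √(8053 + (-7770 + (2 + 12*I)² + 187*(2 + 12*I))) = √(8053 + (-7770 + (2 + 12*I)² + (374 + 2244*I))) = √(8053 + (-7396 + (2 + 12*I)² + 2244*I)) = √(657 + (2 + 12*I)² + 2244*I)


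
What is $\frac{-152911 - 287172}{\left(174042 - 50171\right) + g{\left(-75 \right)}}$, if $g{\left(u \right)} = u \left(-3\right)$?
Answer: $- \frac{62869}{17728} \approx -3.5463$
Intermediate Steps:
$g{\left(u \right)} = - 3 u$
$\frac{-152911 - 287172}{\left(174042 - 50171\right) + g{\left(-75 \right)}} = \frac{-152911 - 287172}{\left(174042 - 50171\right) - -225} = - \frac{440083}{\left(174042 - 50171\right) + 225} = - \frac{440083}{123871 + 225} = - \frac{440083}{124096} = \left(-440083\right) \frac{1}{124096} = - \frac{62869}{17728}$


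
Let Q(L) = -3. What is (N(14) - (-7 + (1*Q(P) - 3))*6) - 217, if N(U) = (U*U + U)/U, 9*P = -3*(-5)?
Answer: -124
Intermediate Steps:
P = 5/3 (P = (-3*(-5))/9 = (⅑)*15 = 5/3 ≈ 1.6667)
N(U) = (U + U²)/U (N(U) = (U² + U)/U = (U + U²)/U)
(N(14) - (-7 + (1*Q(P) - 3))*6) - 217 = ((1 + 14) - (-7 + (1*(-3) - 3))*6) - 217 = (15 - (-7 + (-3 - 3))*6) - 217 = (15 - (-7 - 6)*6) - 217 = (15 - (-13)*6) - 217 = (15 - 1*(-78)) - 217 = (15 + 78) - 217 = 93 - 217 = -124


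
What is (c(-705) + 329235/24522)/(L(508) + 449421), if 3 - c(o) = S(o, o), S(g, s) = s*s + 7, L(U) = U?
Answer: -4062605301/3677719646 ≈ -1.1047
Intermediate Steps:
S(g, s) = 7 + s² (S(g, s) = s² + 7 = 7 + s²)
c(o) = -4 - o² (c(o) = 3 - (7 + o²) = 3 + (-7 - o²) = -4 - o²)
(c(-705) + 329235/24522)/(L(508) + 449421) = ((-4 - 1*(-705)²) + 329235/24522)/(508 + 449421) = ((-4 - 1*497025) + 329235*(1/24522))/449929 = ((-4 - 497025) + 109745/8174)*(1/449929) = (-497029 + 109745/8174)*(1/449929) = -4062605301/8174*1/449929 = -4062605301/3677719646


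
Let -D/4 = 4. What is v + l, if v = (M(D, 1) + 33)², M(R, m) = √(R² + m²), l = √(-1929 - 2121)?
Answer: (33 + √257)² + 45*I*√2 ≈ 2404.1 + 63.64*I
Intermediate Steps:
D = -16 (D = -4*4 = -16)
l = 45*I*√2 (l = √(-4050) = 45*I*√2 ≈ 63.64*I)
v = (33 + √257)² (v = (√((-16)² + 1²) + 33)² = (√(256 + 1) + 33)² = (√257 + 33)² = (33 + √257)² ≈ 2404.1)
v + l = (33 + √257)² + 45*I*√2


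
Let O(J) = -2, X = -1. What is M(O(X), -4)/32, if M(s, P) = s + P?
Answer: -3/16 ≈ -0.18750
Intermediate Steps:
M(s, P) = P + s
M(O(X), -4)/32 = (-4 - 2)/32 = (1/32)*(-6) = -3/16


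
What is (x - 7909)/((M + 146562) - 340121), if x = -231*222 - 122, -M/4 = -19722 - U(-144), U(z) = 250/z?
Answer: 1067634/2064203 ≈ 0.51721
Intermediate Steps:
M = 1419859/18 (M = -4*(-19722 - 250/(-144)) = -4*(-19722 - 250*(-1)/144) = -4*(-19722 - 1*(-125/72)) = -4*(-19722 + 125/72) = -4*(-1419859/72) = 1419859/18 ≈ 78881.)
x = -51404 (x = -51282 - 122 = -51404)
(x - 7909)/((M + 146562) - 340121) = (-51404 - 7909)/((1419859/18 + 146562) - 340121) = -59313/(4057975/18 - 340121) = -59313/(-2064203/18) = -59313*(-18/2064203) = 1067634/2064203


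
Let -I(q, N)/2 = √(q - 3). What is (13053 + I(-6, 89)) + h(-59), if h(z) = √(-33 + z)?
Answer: 13053 - 6*I + 2*I*√23 ≈ 13053.0 + 3.5917*I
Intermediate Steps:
I(q, N) = -2*√(-3 + q) (I(q, N) = -2*√(q - 3) = -2*√(-3 + q))
(13053 + I(-6, 89)) + h(-59) = (13053 - 2*√(-3 - 6)) + √(-33 - 59) = (13053 - 6*I) + √(-92) = (13053 - 6*I) + 2*I*√23 = 13053 - 6*I + 2*I*√23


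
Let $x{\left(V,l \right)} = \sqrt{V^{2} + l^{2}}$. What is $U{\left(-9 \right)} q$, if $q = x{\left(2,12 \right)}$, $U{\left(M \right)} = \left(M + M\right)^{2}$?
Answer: $648 \sqrt{37} \approx 3941.6$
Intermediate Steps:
$U{\left(M \right)} = 4 M^{2}$ ($U{\left(M \right)} = \left(2 M\right)^{2} = 4 M^{2}$)
$q = 2 \sqrt{37}$ ($q = \sqrt{2^{2} + 12^{2}} = \sqrt{4 + 144} = \sqrt{148} = 2 \sqrt{37} \approx 12.166$)
$U{\left(-9 \right)} q = 4 \left(-9\right)^{2} \cdot 2 \sqrt{37} = 4 \cdot 81 \cdot 2 \sqrt{37} = 324 \cdot 2 \sqrt{37} = 648 \sqrt{37}$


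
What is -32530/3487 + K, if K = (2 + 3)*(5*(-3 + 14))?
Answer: 926395/3487 ≈ 265.67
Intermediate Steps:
K = 275 (K = 5*(5*11) = 5*55 = 275)
-32530/3487 + K = -32530/3487 + 275 = 926395/3487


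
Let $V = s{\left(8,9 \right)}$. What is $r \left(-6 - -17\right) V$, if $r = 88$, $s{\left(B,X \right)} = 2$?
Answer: $1936$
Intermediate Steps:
$V = 2$
$r \left(-6 - -17\right) V = 88 \left(-6 - -17\right) 2 = 88 \left(-6 + 17\right) 2 = 88 \cdot 11 \cdot 2 = 968 \cdot 2 = 1936$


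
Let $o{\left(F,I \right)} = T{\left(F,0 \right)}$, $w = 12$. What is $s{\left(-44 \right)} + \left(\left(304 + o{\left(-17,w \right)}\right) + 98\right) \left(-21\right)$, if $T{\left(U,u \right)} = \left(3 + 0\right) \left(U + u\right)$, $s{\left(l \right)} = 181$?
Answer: $-7190$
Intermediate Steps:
$T{\left(U,u \right)} = 3 U + 3 u$ ($T{\left(U,u \right)} = 3 \left(U + u\right) = 3 U + 3 u$)
$o{\left(F,I \right)} = 3 F$ ($o{\left(F,I \right)} = 3 F + 3 \cdot 0 = 3 F + 0 = 3 F$)
$s{\left(-44 \right)} + \left(\left(304 + o{\left(-17,w \right)}\right) + 98\right) \left(-21\right) = 181 + \left(\left(304 + 3 \left(-17\right)\right) + 98\right) \left(-21\right) = 181 + \left(\left(304 - 51\right) + 98\right) \left(-21\right) = 181 + \left(253 + 98\right) \left(-21\right) = 181 + 351 \left(-21\right) = 181 - 7371 = -7190$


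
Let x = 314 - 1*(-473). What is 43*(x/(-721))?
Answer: -33841/721 ≈ -46.936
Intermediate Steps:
x = 787 (x = 314 + 473 = 787)
43*(x/(-721)) = 43*(787/(-721)) = 43*(787*(-1/721)) = 43*(-787/721) = -33841/721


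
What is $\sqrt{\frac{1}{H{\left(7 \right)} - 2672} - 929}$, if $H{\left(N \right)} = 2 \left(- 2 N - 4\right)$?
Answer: $\frac{i \sqrt{1703151241}}{1354} \approx 30.479 i$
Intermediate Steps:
$H{\left(N \right)} = -8 - 4 N$ ($H{\left(N \right)} = 2 \left(-4 - 2 N\right) = -8 - 4 N$)
$\sqrt{\frac{1}{H{\left(7 \right)} - 2672} - 929} = \sqrt{\frac{1}{\left(-8 - 28\right) - 2672} - 929} = \sqrt{\frac{1}{-36 - 2672} - 929} = \sqrt{\frac{1}{-2708} - 929} = \sqrt{- \frac{1}{2708} - 929} = \sqrt{- \frac{2515733}{2708}} = \frac{i \sqrt{1703151241}}{1354}$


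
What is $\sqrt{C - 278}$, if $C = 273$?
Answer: $i \sqrt{5} \approx 2.2361 i$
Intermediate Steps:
$\sqrt{C - 278} = \sqrt{273 - 278} = \sqrt{-5} = i \sqrt{5}$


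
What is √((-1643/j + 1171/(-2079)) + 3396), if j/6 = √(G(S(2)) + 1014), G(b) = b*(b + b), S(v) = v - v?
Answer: √(1102322849628 - 1139737599*√6)/18018 ≈ 58.197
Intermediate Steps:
S(v) = 0
G(b) = 2*b² (G(b) = b*(2*b) = 2*b²)
j = 78*√6 (j = 6*√(2*0² + 1014) = 6*√(2*0 + 1014) = 6*√(0 + 1014) = 6*√1014 = 6*(13*√6) = 78*√6 ≈ 191.06)
√((-1643/j + 1171/(-2079)) + 3396) = √((-1643*√6/468 + 1171/(-2079)) + 3396) = √((-1643*√6/468 + 1171*(-1/2079)) + 3396) = √((-1643*√6/468 - 1171/2079) + 3396) = √((-1171/2079 - 1643*√6/468) + 3396) = √(7059113/2079 - 1643*√6/468)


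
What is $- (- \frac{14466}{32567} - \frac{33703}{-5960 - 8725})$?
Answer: $- \frac{885172391}{478246395} \approx -1.8509$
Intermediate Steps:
$- (- \frac{14466}{32567} - \frac{33703}{-5960 - 8725}) = - (\left(-14466\right) \frac{1}{32567} - \frac{33703}{-14685}) = - (- \frac{14466}{32567} - - \frac{33703}{14685}) = - (- \frac{14466}{32567} + \frac{33703}{14685}) = \left(-1\right) \frac{885172391}{478246395} = - \frac{885172391}{478246395}$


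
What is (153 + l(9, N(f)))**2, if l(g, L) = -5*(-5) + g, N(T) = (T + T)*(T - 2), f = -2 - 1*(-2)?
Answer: 34969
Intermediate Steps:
f = 0 (f = -2 + 2 = 0)
N(T) = 2*T*(-2 + T) (N(T) = (2*T)*(-2 + T) = 2*T*(-2 + T))
l(g, L) = 25 + g
(153 + l(9, N(f)))**2 = (153 + (25 + 9))**2 = (153 + 34)**2 = 187**2 = 34969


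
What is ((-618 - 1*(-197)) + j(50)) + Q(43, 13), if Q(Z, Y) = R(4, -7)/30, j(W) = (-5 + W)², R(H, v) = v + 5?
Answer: 24059/15 ≈ 1603.9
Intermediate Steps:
R(H, v) = 5 + v
Q(Z, Y) = -1/15 (Q(Z, Y) = (5 - 7)/30 = -2*1/30 = -1/15)
((-618 - 1*(-197)) + j(50)) + Q(43, 13) = ((-618 - 1*(-197)) + (-5 + 50)²) - 1/15 = ((-618 + 197) + 45²) - 1/15 = (-421 + 2025) - 1/15 = 1604 - 1/15 = 24059/15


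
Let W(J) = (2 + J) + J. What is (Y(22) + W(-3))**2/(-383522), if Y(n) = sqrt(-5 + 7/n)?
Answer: -249/8437484 + 2*I*sqrt(2266)/2109371 ≈ -2.9511e-5 + 4.5134e-5*I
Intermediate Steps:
W(J) = 2 + 2*J
(Y(22) + W(-3))**2/(-383522) = (sqrt(-5 + 7/22) + (2 + 2*(-3)))**2/(-383522) = (sqrt(-5 + 7*(1/22)) + (2 - 6))**2*(-1/383522) = (sqrt(-5 + 7/22) - 4)**2*(-1/383522) = (sqrt(-103/22) - 4)**2*(-1/383522) = (I*sqrt(2266)/22 - 4)**2*(-1/383522) = (-4 + I*sqrt(2266)/22)**2*(-1/383522) = -(-4 + I*sqrt(2266)/22)**2/383522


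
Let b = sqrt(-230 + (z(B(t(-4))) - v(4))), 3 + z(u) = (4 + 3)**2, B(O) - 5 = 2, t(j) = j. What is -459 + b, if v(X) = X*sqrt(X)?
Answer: -459 + 8*I*sqrt(3) ≈ -459.0 + 13.856*I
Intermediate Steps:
v(X) = X**(3/2)
B(O) = 7 (B(O) = 5 + 2 = 7)
z(u) = 46 (z(u) = -3 + (4 + 3)**2 = -3 + 7**2 = -3 + 49 = 46)
b = 8*I*sqrt(3) (b = sqrt(-230 + (46 - 4**(3/2))) = sqrt(-230 + (46 - 1*8)) = sqrt(-230 + (46 - 8)) = sqrt(-230 + 38) = sqrt(-192) = 8*I*sqrt(3) ≈ 13.856*I)
-459 + b = -459 + 8*I*sqrt(3)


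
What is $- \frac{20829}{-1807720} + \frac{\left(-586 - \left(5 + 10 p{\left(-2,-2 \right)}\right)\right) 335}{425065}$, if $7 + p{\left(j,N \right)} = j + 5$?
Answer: $- \frac{64964863463}{153679700360} \approx -0.42273$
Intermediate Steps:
$p{\left(j,N \right)} = -2 + j$ ($p{\left(j,N \right)} = -7 + \left(j + 5\right) = -7 + \left(5 + j\right) = -2 + j$)
$- \frac{20829}{-1807720} + \frac{\left(-586 - \left(5 + 10 p{\left(-2,-2 \right)}\right)\right) 335}{425065} = - \frac{20829}{-1807720} + \frac{\left(-586 - \left(5 + 10 \left(-2 - 2\right)\right)\right) 335}{425065} = \left(-20829\right) \left(- \frac{1}{1807720}\right) + \left(-586 - -35\right) 335 \cdot \frac{1}{425065} = \frac{20829}{1807720} + \left(-586 + \left(40 - 5\right)\right) 335 \cdot \frac{1}{425065} = \frac{20829}{1807720} + \left(-586 + 35\right) 335 \cdot \frac{1}{425065} = \frac{20829}{1807720} + \left(-551\right) 335 \cdot \frac{1}{425065} = \frac{20829}{1807720} - \frac{36917}{85013} = - \frac{64964863463}{153679700360}$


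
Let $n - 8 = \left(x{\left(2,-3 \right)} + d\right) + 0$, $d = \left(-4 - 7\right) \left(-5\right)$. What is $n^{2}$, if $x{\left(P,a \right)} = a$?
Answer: $3600$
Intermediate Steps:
$d = 55$ ($d = \left(-11\right) \left(-5\right) = 55$)
$n = 60$ ($n = 8 + \left(\left(-3 + 55\right) + 0\right) = 8 + \left(52 + 0\right) = 8 + 52 = 60$)
$n^{2} = 60^{2} = 3600$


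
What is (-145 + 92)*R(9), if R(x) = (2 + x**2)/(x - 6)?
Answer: -4399/3 ≈ -1466.3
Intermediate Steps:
R(x) = (2 + x**2)/(-6 + x)
(-145 + 92)*R(9) = (-145 + 92)*((2 + 9**2)/(-6 + 9)) = -53*(2 + 81)/3 = -53*83/3 = -4399/3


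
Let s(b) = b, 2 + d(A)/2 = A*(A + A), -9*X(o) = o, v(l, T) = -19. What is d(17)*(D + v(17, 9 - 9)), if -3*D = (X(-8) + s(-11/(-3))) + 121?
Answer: -210304/3 ≈ -70101.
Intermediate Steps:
X(o) = -o/9
d(A) = -4 + 4*A**2 (d(A) = -4 + 2*(A*(A + A)) = -4 + 2*(A*(2*A)) = -4 + 2*(2*A**2) = -4 + 4*A**2)
D = -1130/27 (D = -((-1/9*(-8) - 11/(-3)) + 121)/3 = -((8/9 - 11*(-1/3)) + 121)/3 = -((8/9 + 11/3) + 121)/3 = -(41/9 + 121)/3 = -1/3*1130/9 = -1130/27 ≈ -41.852)
d(17)*(D + v(17, 9 - 9)) = (-4 + 4*17**2)*(-1130/27 - 19) = (-4 + 4*289)*(-1643/27) = (-4 + 1156)*(-1643/27) = 1152*(-1643/27) = -210304/3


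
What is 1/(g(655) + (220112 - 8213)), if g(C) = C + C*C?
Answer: 1/641579 ≈ 1.5587e-6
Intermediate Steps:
g(C) = C + C²
1/(g(655) + (220112 - 8213)) = 1/(655*(1 + 655) + (220112 - 8213)) = 1/(655*656 + 211899) = 1/(429680 + 211899) = 1/641579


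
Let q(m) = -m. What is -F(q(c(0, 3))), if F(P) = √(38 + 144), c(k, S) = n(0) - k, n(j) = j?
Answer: -√182 ≈ -13.491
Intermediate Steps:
c(k, S) = -k (c(k, S) = 0 - k = -k)
F(P) = √182
-F(q(c(0, 3))) = -√182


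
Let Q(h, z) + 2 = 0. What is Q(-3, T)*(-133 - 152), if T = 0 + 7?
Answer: 570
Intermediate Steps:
T = 7
Q(h, z) = -2 (Q(h, z) = -2 + 0 = -2)
Q(-3, T)*(-133 - 152) = -2*(-133 - 152) = -2*(-285) = 570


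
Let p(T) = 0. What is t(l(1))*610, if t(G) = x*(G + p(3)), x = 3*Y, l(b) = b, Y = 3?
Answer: 5490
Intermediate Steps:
x = 9 (x = 3*3 = 9)
t(G) = 9*G (t(G) = 9*(G + 0) = 9*G)
t(l(1))*610 = (9*1)*610 = 9*610 = 5490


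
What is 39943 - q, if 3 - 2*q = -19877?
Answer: 30003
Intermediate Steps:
q = 9940 (q = 3/2 - ½*(-19877) = 3/2 + 19877/2 = 9940)
39943 - q = 39943 - 1*9940 = 39943 - 9940 = 30003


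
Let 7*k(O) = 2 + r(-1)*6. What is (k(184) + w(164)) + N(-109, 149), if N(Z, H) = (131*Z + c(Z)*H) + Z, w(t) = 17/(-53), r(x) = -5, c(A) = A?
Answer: -1623566/53 ≈ -30633.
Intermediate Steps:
w(t) = -17/53 (w(t) = 17*(-1/53) = -17/53)
N(Z, H) = 132*Z + H*Z (N(Z, H) = (131*Z + Z*H) + Z = (131*Z + H*Z) + Z = 132*Z + H*Z)
k(O) = -4 (k(O) = (2 - 5*6)/7 = (2 - 30)/7 = (1/7)*(-28) = -4)
(k(184) + w(164)) + N(-109, 149) = (-4 - 17/53) - 109*(132 + 149) = -229/53 - 109*281 = -229/53 - 30629 = -1623566/53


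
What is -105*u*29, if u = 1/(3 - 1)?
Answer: -3045/2 ≈ -1522.5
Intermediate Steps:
u = ½ (u = 1/2 = ½ ≈ 0.50000)
-105*u*29 = -105/2*29 = -3045/2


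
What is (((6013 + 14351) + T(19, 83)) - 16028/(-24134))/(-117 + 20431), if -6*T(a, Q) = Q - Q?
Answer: 122870201/122564519 ≈ 1.0025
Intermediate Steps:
T(a, Q) = 0 (T(a, Q) = -(Q - Q)/6 = -1/6*0 = 0)
(((6013 + 14351) + T(19, 83)) - 16028/(-24134))/(-117 + 20431) = (((6013 + 14351) + 0) - 16028/(-24134))/(-117 + 20431) = ((20364 + 0) - 16028*(-1/24134))/20314 = (20364 + 8014/12067)*(1/20314) = (245740402/12067)*(1/20314) = 122870201/122564519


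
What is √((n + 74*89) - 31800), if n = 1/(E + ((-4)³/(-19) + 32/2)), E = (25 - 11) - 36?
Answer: I*√2521438/10 ≈ 158.79*I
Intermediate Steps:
E = -22 (E = 14 - 36 = -22)
n = -19/50 (n = 1/(-22 + ((-4)³/(-19) + 32/2)) = 1/(-22 + (-64*(-1/19) + 32*(½))) = 1/(-22 + (64/19 + 16)) = 1/(-22 + 368/19) = 1/(-50/19) = -19/50 ≈ -0.38000)
√((n + 74*89) - 31800) = √((-19/50 + 74*89) - 31800) = √((-19/50 + 6586) - 31800) = √(329281/50 - 31800) = √(-1260719/50) = I*√2521438/10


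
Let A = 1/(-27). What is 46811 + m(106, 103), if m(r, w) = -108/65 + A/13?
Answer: 82150384/1755 ≈ 46809.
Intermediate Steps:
A = -1/27 ≈ -0.037037
m(r, w) = -2921/1755 (m(r, w) = -108/65 - 1/27/13 = -108*1/65 - 1/27*1/13 = -108/65 - 1/351 = -2921/1755)
46811 + m(106, 103) = 46811 - 2921/1755 = 82150384/1755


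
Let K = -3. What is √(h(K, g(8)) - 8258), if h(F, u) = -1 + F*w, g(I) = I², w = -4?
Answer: I*√8247 ≈ 90.813*I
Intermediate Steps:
h(F, u) = -1 - 4*F (h(F, u) = -1 + F*(-4) = -1 - 4*F)
√(h(K, g(8)) - 8258) = √((-1 - 4*(-3)) - 8258) = √((-1 + 12) - 8258) = √(11 - 8258) = √(-8247) = I*√8247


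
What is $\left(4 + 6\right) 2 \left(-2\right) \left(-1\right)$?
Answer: $40$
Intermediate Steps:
$\left(4 + 6\right) 2 \left(-2\right) \left(-1\right) = 10 \cdot 2 \left(-2\right) \left(-1\right) = 20 \left(-2\right) \left(-1\right) = \left(-40\right) \left(-1\right) = 40$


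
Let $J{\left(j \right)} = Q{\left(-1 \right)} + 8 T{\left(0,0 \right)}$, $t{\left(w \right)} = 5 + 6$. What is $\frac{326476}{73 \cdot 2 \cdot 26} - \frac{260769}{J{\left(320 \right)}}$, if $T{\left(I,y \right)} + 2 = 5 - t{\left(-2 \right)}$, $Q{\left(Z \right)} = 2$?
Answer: $\frac{252530159}{58838} \approx 4292.0$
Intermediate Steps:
$t{\left(w \right)} = 11$
$T{\left(I,y \right)} = -8$ ($T{\left(I,y \right)} = -2 + \left(5 - 11\right) = -2 - 6 = -8$)
$J{\left(j \right)} = -62$ ($J{\left(j \right)} = 2 + 8 \left(-8\right) = 2 - 64 = -62$)
$\frac{326476}{73 \cdot 2 \cdot 26} - \frac{260769}{J{\left(320 \right)}} = \frac{326476}{73 \cdot 2 \cdot 26} - \frac{260769}{-62} = \frac{326476}{146 \cdot 26} - - \frac{260769}{62} = \frac{326476}{3796} + \frac{260769}{62} = 326476 \cdot \frac{1}{3796} + \frac{260769}{62} = \frac{81619}{949} + \frac{260769}{62} = \frac{252530159}{58838}$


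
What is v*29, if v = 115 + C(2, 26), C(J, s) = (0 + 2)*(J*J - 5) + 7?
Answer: 3480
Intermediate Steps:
C(J, s) = -3 + 2*J**2 (C(J, s) = 2*(J**2 - 5) + 7 = 2*(-5 + J**2) + 7 = (-10 + 2*J**2) + 7 = -3 + 2*J**2)
v = 120 (v = 115 + (-3 + 2*2**2) = 115 + (-3 + 2*4) = 115 + (-3 + 8) = 115 + 5 = 120)
v*29 = 120*29 = 3480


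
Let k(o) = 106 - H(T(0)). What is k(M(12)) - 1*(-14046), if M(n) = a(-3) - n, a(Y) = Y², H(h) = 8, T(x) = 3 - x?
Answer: 14144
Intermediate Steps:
M(n) = 9 - n (M(n) = (-3)² - n = 9 - n)
k(o) = 98 (k(o) = 106 - 1*8 = 106 - 8 = 98)
k(M(12)) - 1*(-14046) = 98 - 1*(-14046) = 98 + 14046 = 14144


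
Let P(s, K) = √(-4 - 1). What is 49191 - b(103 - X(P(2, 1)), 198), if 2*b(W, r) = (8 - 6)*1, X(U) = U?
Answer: 49190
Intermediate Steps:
P(s, K) = I*√5 (P(s, K) = √(-5) = I*√5)
b(W, r) = 1 (b(W, r) = ((8 - 6)*1)/2 = (2*1)/2 = (½)*2 = 1)
49191 - b(103 - X(P(2, 1)), 198) = 49191 - 1*1 = 49191 - 1 = 49190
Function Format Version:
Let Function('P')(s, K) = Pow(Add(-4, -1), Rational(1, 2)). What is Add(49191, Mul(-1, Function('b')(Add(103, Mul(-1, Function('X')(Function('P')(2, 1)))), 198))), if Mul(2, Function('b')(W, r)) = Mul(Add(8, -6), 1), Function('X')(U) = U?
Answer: 49190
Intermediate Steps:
Function('P')(s, K) = Mul(I, Pow(5, Rational(1, 2))) (Function('P')(s, K) = Pow(-5, Rational(1, 2)) = Mul(I, Pow(5, Rational(1, 2))))
Function('b')(W, r) = 1 (Function('b')(W, r) = Mul(Rational(1, 2), Mul(Add(8, -6), 1)) = Mul(Rational(1, 2), Mul(2, 1)) = Mul(Rational(1, 2), 2) = 1)
Add(49191, Mul(-1, Function('b')(Add(103, Mul(-1, Function('X')(Function('P')(2, 1)))), 198))) = Add(49191, Mul(-1, 1)) = Add(49191, -1) = 49190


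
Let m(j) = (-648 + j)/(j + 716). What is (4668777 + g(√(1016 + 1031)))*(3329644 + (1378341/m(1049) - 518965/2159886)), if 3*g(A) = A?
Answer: 12665398983252002725731/288704762 + 8138361919996609*√2047/2598342858 ≈ 4.3870e+13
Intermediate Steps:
m(j) = (-648 + j)/(716 + j)
g(A) = A/3
(4668777 + g(√(1016 + 1031)))*(3329644 + (1378341/m(1049) - 518965/2159886)) = (4668777 + √(1016 + 1031)/3)*(3329644 + (1378341/(((-648 + 1049)/(716 + 1049))) - 518965/2159886)) = (4668777 + √2047/3)*(3329644 + (1378341/((401/1765)) - 518965*1/2159886)) = (4668777 + √2047/3)*(3329644 + (1378341/(((1/1765)*401)) - 518965/2159886)) = (4668777 + √2047/3)*(3329644 + (1378341/(401/1765) - 518965/2159886)) = (4668777 + √2047/3)*(3329644 + (1378341*(1765/401) - 518965/2159886)) = (4668777 + √2047/3)*(3329644 + (2432771865/401 - 518965/2159886)) = (4668777 + √2047/3)*(3329644 + 5254509684302425/866114286) = (4668777 + √2047/3)*(8138361919996609/866114286) = 12665398983252002725731/288704762 + 8138361919996609*√2047/2598342858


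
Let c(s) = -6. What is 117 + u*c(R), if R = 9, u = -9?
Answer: 171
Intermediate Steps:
117 + u*c(R) = 117 - 9*(-6) = 117 + 54 = 171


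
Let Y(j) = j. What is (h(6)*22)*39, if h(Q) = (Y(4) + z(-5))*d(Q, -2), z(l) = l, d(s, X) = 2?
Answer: -1716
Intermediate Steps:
h(Q) = -2 (h(Q) = (4 - 5)*2 = -1*2 = -2)
(h(6)*22)*39 = -2*22*39 = -44*39 = -1716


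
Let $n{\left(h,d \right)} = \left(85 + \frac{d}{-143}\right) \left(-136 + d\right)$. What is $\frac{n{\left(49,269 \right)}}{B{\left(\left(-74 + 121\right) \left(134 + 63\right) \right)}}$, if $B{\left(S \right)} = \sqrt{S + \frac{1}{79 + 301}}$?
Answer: $\frac{1053892 \sqrt{334249995}}{167711401} \approx 114.89$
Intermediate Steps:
$n{\left(h,d \right)} = \left(-136 + d\right) \left(85 - \frac{d}{143}\right)$ ($n{\left(h,d \right)} = \left(85 + d \left(- \frac{1}{143}\right)\right) \left(-136 + d\right) = \left(85 - \frac{d}{143}\right) \left(-136 + d\right) = \left(-136 + d\right) \left(85 - \frac{d}{143}\right)$)
$B{\left(S \right)} = \sqrt{\frac{1}{380} + S}$ ($B{\left(S \right)} = \sqrt{S + \frac{1}{380}} = \sqrt{\frac{1}{380} + S}$)
$\frac{n{\left(49,269 \right)}}{B{\left(\left(-74 + 121\right) \left(134 + 63\right) \right)}} = \frac{-11560 - \frac{269^{2}}{143} + \frac{12291}{143} \cdot 269}{\frac{1}{190} \sqrt{95 + 36100 \left(-74 + 121\right) \left(134 + 63\right)}} = \frac{-11560 - \frac{72361}{143} + \frac{3306279}{143}}{\frac{1}{190} \sqrt{95 + 36100 \cdot 47 \cdot 197}} = \frac{-11560 - \frac{72361}{143} + \frac{3306279}{143}}{\frac{1}{190} \sqrt{95 + 36100 \cdot 9259}} = \frac{1580838}{143 \frac{\sqrt{95 + 334249900}}{190}} = \frac{1580838}{143 \frac{\sqrt{334249995}}{190}} = \frac{1580838 \frac{2 \sqrt{334249995}}{3518421}}{143} = \frac{1053892 \sqrt{334249995}}{167711401}$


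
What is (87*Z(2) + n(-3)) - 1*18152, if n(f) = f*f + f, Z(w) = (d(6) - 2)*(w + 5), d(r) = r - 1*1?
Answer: -16319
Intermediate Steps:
d(r) = -1 + r (d(r) = r - 1 = -1 + r)
Z(w) = 15 + 3*w (Z(w) = ((-1 + 6) - 2)*(w + 5) = (5 - 2)*(5 + w) = 3*(5 + w) = 15 + 3*w)
n(f) = f + f**2 (n(f) = f**2 + f = f + f**2)
(87*Z(2) + n(-3)) - 1*18152 = (87*(15 + 3*2) - 3*(1 - 3)) - 1*18152 = (87*(15 + 6) - 3*(-2)) - 18152 = (87*21 + 6) - 18152 = (1827 + 6) - 18152 = 1833 - 18152 = -16319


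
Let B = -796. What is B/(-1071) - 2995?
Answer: -3206849/1071 ≈ -2994.3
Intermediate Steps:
B/(-1071) - 2995 = -796/(-1071) - 2995 = -796*(-1/1071) - 2995 = 796/1071 - 2995 = -3206849/1071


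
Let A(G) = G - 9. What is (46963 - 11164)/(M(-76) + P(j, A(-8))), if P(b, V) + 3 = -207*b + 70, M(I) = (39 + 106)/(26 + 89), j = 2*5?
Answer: -823377/46040 ≈ -17.884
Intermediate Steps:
A(G) = -9 + G
j = 10
M(I) = 29/23 (M(I) = 145/115 = 145*(1/115) = 29/23)
P(b, V) = 67 - 207*b (P(b, V) = -3 + (-207*b + 70) = -3 + (70 - 207*b) = 67 - 207*b)
(46963 - 11164)/(M(-76) + P(j, A(-8))) = (46963 - 11164)/(29/23 + (67 - 207*10)) = 35799/(29/23 + (67 - 2070)) = 35799/(29/23 - 2003) = 35799/(-46040/23) = 35799*(-23/46040) = -823377/46040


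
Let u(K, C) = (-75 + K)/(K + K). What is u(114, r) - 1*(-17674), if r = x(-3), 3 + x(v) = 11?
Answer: 1343237/76 ≈ 17674.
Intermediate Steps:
x(v) = 8 (x(v) = -3 + 11 = 8)
r = 8
u(K, C) = (-75 + K)/(2*K) (u(K, C) = (-75 + K)/((2*K)) = (-75 + K)*(1/(2*K)) = (-75 + K)/(2*K))
u(114, r) - 1*(-17674) = (½)*(-75 + 114)/114 - 1*(-17674) = (½)*(1/114)*39 + 17674 = 13/76 + 17674 = 1343237/76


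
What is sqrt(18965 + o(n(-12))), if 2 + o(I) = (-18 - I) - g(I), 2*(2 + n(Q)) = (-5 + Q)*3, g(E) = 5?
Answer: 3*sqrt(8430)/2 ≈ 137.72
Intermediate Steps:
n(Q) = -19/2 + 3*Q/2 (n(Q) = -2 + ((-5 + Q)*3)/2 = -2 + (-15 + 3*Q)/2 = -2 + (-15/2 + 3*Q/2) = -19/2 + 3*Q/2)
o(I) = -25 - I (o(I) = -2 + ((-18 - I) - 1*5) = -2 + ((-18 - I) - 5) = -2 + (-23 - I) = -25 - I)
sqrt(18965 + o(n(-12))) = sqrt(18965 + (-25 - (-19/2 + (3/2)*(-12)))) = sqrt(18965 + (-25 - (-19/2 - 18))) = sqrt(18965 + (-25 - 1*(-55/2))) = sqrt(18965 + (-25 + 55/2)) = sqrt(18965 + 5/2) = sqrt(37935/2) = 3*sqrt(8430)/2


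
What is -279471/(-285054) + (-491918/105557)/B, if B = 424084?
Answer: 521266200585149/531685509435773 ≈ 0.98040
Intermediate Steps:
-279471/(-285054) + (-491918/105557)/B = -279471/(-285054) - 491918/105557/424084 = -279471*(-1/285054) - 491918*1/105557*(1/424084) = 93157/95018 - 491918/105557*1/424084 = 93157/95018 - 245959/22382517394 = 521266200585149/531685509435773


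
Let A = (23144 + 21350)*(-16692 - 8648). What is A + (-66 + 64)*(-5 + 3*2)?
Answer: -1127477962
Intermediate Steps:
A = -1127477960 (A = 44494*(-25340) = -1127477960)
A + (-66 + 64)*(-5 + 3*2) = -1127477960 + (-66 + 64)*(-5 + 3*2) = -1127477960 - 2*(-5 + 6) = -1127477960 - 2*1 = -1127477960 - 2 = -1127477962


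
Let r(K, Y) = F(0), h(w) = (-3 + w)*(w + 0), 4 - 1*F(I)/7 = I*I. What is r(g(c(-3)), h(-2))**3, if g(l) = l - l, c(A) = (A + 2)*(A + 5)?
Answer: 21952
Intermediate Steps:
F(I) = 28 - 7*I**2 (F(I) = 28 - 7*I*I = 28 - 7*I**2)
c(A) = (2 + A)*(5 + A)
h(w) = w*(-3 + w) (h(w) = (-3 + w)*w = w*(-3 + w))
g(l) = 0
r(K, Y) = 28 (r(K, Y) = 28 - 7*0**2 = 28 - 7*0 = 28 + 0 = 28)
r(g(c(-3)), h(-2))**3 = 28**3 = 21952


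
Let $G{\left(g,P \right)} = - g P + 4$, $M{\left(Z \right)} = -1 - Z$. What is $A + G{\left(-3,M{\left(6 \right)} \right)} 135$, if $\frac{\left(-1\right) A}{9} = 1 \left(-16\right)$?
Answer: $-2151$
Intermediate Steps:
$A = 144$ ($A = - 9 \cdot 1 \left(-16\right) = \left(-9\right) \left(-16\right) = 144$)
$G{\left(g,P \right)} = 4 - P g$ ($G{\left(g,P \right)} = - P g + 4 = 4 - P g$)
$A + G{\left(-3,M{\left(6 \right)} \right)} 135 = 144 + \left(4 - \left(-1 - 6\right) \left(-3\right)\right) 135 = 144 + \left(4 - \left(-7\right) \left(-3\right)\right) 135 = 144 + \left(4 - 21\right) 135 = 144 - 2295 = -2151$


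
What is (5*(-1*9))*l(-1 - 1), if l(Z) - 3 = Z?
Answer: -45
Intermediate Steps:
l(Z) = 3 + Z
(5*(-1*9))*l(-1 - 1) = (5*(-1*9))*(3 + (-1 - 1)) = (5*(-9))*(3 - 2) = -45*1 = -45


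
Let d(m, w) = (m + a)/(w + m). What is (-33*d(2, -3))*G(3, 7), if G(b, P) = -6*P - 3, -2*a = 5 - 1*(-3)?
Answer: 2970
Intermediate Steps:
a = -4 (a = -(5 - 1*(-3))/2 = -(5 + 3)/2 = -1/2*8 = -4)
G(b, P) = -3 - 6*P
d(m, w) = (-4 + m)/(m + w) (d(m, w) = (m - 4)/(w + m) = (-4 + m)/(m + w))
(-33*d(2, -3))*G(3, 7) = (-33*(-4 + 2)/(2 - 3))*(-3 - 6*7) = (-33*(-2)/(-1))*(-3 - 42) = -(-33)*(-2)*(-45) = -33*2*(-45) = -66*(-45) = 2970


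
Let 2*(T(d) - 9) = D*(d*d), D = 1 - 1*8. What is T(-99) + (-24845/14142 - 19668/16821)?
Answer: -453264459500/13215699 ≈ -34297.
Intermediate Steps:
D = -7 (D = 1 - 8 = -7)
T(d) = 9 - 7*d²/2 (T(d) = 9 + (-7*d*d)/2 = 9 + (-7*d²)/2 = 9 - 7*d²/2)
T(-99) + (-24845/14142 - 19668/16821) = (9 - 7/2*(-99)²) + (-24845/14142 - 19668/16821) = (9 - 7/2*9801) + (-24845*1/14142 - 19668*1/16821) = (9 - 68607/2) + (-24845/14142 - 6556/5607) = -68589/2 - 77340289/26431398 = -453264459500/13215699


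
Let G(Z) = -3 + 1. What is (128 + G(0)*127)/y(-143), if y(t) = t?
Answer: 126/143 ≈ 0.88112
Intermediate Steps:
G(Z) = -2
(128 + G(0)*127)/y(-143) = (128 - 2*127)/(-143) = (128 - 254)*(-1/143) = -126*(-1/143) = 126/143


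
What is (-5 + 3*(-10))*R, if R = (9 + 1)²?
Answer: -3500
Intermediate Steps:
R = 100 (R = 10² = 100)
(-5 + 3*(-10))*R = (-5 + 3*(-10))*100 = (-5 - 30)*100 = -35*100 = -3500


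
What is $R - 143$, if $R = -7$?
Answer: $-150$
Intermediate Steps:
$R - 143 = -7 - 143 = -150$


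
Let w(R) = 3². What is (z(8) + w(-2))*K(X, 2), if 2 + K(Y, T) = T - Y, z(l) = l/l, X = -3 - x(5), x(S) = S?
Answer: 80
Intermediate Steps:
X = -8 (X = -3 - 1*5 = -3 - 5 = -8)
w(R) = 9
z(l) = 1
K(Y, T) = -2 + T - Y (K(Y, T) = -2 + (T - Y) = -2 + T - Y)
(z(8) + w(-2))*K(X, 2) = (1 + 9)*(-2 + 2 - 1*(-8)) = 10*(-2 + 2 + 8) = 10*8 = 80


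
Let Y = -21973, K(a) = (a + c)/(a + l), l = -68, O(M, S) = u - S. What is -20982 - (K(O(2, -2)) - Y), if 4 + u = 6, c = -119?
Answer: -2749235/64 ≈ -42957.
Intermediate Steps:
u = 2 (u = -4 + 6 = 2)
O(M, S) = 2 - S
K(a) = (-119 + a)/(-68 + a) (K(a) = (a - 119)/(a - 68) = (-119 + a)/(-68 + a))
-20982 - (K(O(2, -2)) - Y) = -20982 - ((-119 + (2 - 1*(-2)))/(-68 + (2 - 1*(-2))) - 1*(-21973)) = -20982 - ((-119 + (2 + 2))/(-68 + (2 + 2)) + 21973) = -20982 - ((-119 + 4)/(-68 + 4) + 21973) = -20982 - (-115/(-64) + 21973) = -20982 - (-1/64*(-115) + 21973) = -20982 - (115/64 + 21973) = -20982 - 1*1406387/64 = -20982 - 1406387/64 = -2749235/64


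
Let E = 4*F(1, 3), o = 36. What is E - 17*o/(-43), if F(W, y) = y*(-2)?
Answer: -420/43 ≈ -9.7674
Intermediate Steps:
F(W, y) = -2*y
E = -24 (E = 4*(-2*3) = 4*(-6) = -24)
E - 17*o/(-43) = -24 - 612/(-43) = -24 - 612*(-1)/43 = -24 - 17*(-36/43) = -24 + 612/43 = -420/43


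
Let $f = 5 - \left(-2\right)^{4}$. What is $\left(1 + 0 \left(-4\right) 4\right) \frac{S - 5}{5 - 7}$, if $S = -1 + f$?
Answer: $\frac{17}{2} \approx 8.5$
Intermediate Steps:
$f = -11$ ($f = 5 - 16 = -11$)
$S = -12$ ($S = -1 - 11 = -12$)
$\left(1 + 0 \left(-4\right) 4\right) \frac{S - 5}{5 - 7} = \left(1 + 0 \left(-4\right) 4\right) \frac{-12 - 5}{5 - 7} = \left(1 + 0 \cdot 4\right) \left(- \frac{17}{-2}\right) = \left(1 + 0\right) \left(\left(-17\right) \left(- \frac{1}{2}\right)\right) = 1 \cdot \frac{17}{2} = \frac{17}{2}$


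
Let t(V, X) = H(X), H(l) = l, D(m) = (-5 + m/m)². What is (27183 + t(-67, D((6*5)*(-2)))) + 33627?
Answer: 60826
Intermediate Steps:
D(m) = 16 (D(m) = (-5 + 1)² = (-4)² = 16)
t(V, X) = X
(27183 + t(-67, D((6*5)*(-2)))) + 33627 = (27183 + 16) + 33627 = 27199 + 33627 = 60826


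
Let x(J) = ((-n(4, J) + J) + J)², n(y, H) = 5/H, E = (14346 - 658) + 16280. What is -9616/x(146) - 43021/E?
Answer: -84314467321717/54453687913872 ≈ -1.5484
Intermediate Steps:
E = 29968 (E = 13688 + 16280 = 29968)
x(J) = (-5/J + 2*J)² (x(J) = ((-5/J + J) + J)² = ((J - 5/J) + J)² = (-5/J + 2*J)²)
-9616/x(146) - 43021/E = -9616*21316/(-5 + 2*146²)² - 43021/29968 = -9616*21316/(-5 + 2*21316)² - 43021*1/29968 = -9616*21316/(-5 + 42632)² - 43021/29968 = -9616/((1/21316)*42627²) - 43021/29968 = -9616/((1/21316)*1817061129) - 43021/29968 = -9616/1817061129/21316 - 43021/29968 = -9616*21316/1817061129 - 43021/29968 = -204974656/1817061129 - 43021/29968 = -84314467321717/54453687913872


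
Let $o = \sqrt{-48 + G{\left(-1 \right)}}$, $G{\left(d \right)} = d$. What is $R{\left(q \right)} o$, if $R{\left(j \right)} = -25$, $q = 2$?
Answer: $- 175 i \approx - 175.0 i$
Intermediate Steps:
$o = 7 i$ ($o = \sqrt{-48 - 1} = \sqrt{-49} = 7 i \approx 7.0 i$)
$R{\left(q \right)} o = - 25 \cdot 7 i = - 175 i$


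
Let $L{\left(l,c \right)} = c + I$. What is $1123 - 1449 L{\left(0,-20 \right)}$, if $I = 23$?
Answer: $-3224$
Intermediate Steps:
$L{\left(l,c \right)} = 23 + c$ ($L{\left(l,c \right)} = c + 23 = 23 + c$)
$1123 - 1449 L{\left(0,-20 \right)} = 1123 - 1449 \left(23 - 20\right) = 1123 - 4347 = -3224$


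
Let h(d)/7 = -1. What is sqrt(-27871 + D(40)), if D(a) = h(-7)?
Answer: I*sqrt(27878) ≈ 166.97*I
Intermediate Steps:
h(d) = -7 (h(d) = 7*(-1) = -7)
D(a) = -7
sqrt(-27871 + D(40)) = sqrt(-27871 - 7) = sqrt(-27878) = I*sqrt(27878)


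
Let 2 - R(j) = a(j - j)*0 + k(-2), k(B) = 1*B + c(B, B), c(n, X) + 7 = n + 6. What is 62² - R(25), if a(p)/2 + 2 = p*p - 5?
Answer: 3837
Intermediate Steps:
c(n, X) = -1 + n (c(n, X) = -7 + (n + 6) = -7 + (6 + n) = -1 + n)
a(p) = -14 + 2*p² (a(p) = -4 + 2*(p*p - 5) = -4 + 2*(p² - 5) = -4 + 2*(-5 + p²) = -4 + (-10 + 2*p²) = -14 + 2*p²)
k(B) = -1 + 2*B (k(B) = 1*B + (-1 + B) = B + (-1 + B) = -1 + 2*B)
R(j) = 7 (R(j) = 2 - ((-14 + 2*(j - j)²)*0 + (-1 + 2*(-2))) = 2 - ((-14 + 2*0²)*0 + (-1 - 4)) = 2 - ((-14 + 2*0)*0 - 5) = 2 - ((-14 + 0)*0 - 5) = 2 - (-14*0 - 5) = 2 - (0 - 5) = 2 - 1*(-5) = 2 + 5 = 7)
62² - R(25) = 62² - 1*7 = 3844 - 7 = 3837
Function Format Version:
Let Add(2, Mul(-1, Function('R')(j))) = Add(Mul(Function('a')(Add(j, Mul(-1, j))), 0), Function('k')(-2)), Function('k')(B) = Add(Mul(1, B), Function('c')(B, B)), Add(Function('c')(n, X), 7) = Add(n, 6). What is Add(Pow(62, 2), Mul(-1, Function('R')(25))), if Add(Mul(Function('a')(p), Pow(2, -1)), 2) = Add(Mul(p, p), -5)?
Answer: 3837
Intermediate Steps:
Function('c')(n, X) = Add(-1, n) (Function('c')(n, X) = Add(-7, Add(n, 6)) = Add(-7, Add(6, n)) = Add(-1, n))
Function('a')(p) = Add(-14, Mul(2, Pow(p, 2))) (Function('a')(p) = Add(-4, Mul(2, Add(Mul(p, p), -5))) = Add(-4, Mul(2, Add(Pow(p, 2), -5))) = Add(-4, Mul(2, Add(-5, Pow(p, 2)))) = Add(-4, Add(-10, Mul(2, Pow(p, 2)))) = Add(-14, Mul(2, Pow(p, 2))))
Function('k')(B) = Add(-1, Mul(2, B)) (Function('k')(B) = Add(Mul(1, B), Add(-1, B)) = Add(B, Add(-1, B)) = Add(-1, Mul(2, B)))
Function('R')(j) = 7 (Function('R')(j) = Add(2, Mul(-1, Add(Mul(Add(-14, Mul(2, Pow(Add(j, Mul(-1, j)), 2))), 0), Add(-1, Mul(2, -2))))) = Add(2, Mul(-1, Add(Mul(Add(-14, Mul(2, Pow(0, 2))), 0), Add(-1, -4)))) = Add(2, Mul(-1, Add(Mul(Add(-14, Mul(2, 0)), 0), -5))) = Add(2, Mul(-1, Add(Mul(Add(-14, 0), 0), -5))) = Add(2, Mul(-1, Add(Mul(-14, 0), -5))) = Add(2, Mul(-1, Add(0, -5))) = Add(2, Mul(-1, -5)) = Add(2, 5) = 7)
Add(Pow(62, 2), Mul(-1, Function('R')(25))) = Add(Pow(62, 2), Mul(-1, 7)) = Add(3844, -7) = 3837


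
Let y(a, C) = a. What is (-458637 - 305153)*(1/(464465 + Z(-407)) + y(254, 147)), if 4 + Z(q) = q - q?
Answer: -90106670230050/464461 ≈ -1.9400e+8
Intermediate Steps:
Z(q) = -4 (Z(q) = -4 + (q - q) = -4 + 0 = -4)
(-458637 - 305153)*(1/(464465 + Z(-407)) + y(254, 147)) = (-458637 - 305153)*(1/(464465 - 4) + 254) = -763790*(1/464461 + 254) = -763790*117973095/464461 = -90106670230050/464461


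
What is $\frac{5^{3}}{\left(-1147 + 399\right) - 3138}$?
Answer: $- \frac{125}{3886} \approx -0.032167$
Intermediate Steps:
$\frac{5^{3}}{\left(-1147 + 399\right) - 3138} = \frac{125}{-748 - 3138} = \frac{125}{-3886} = 125 \left(- \frac{1}{3886}\right) = - \frac{125}{3886}$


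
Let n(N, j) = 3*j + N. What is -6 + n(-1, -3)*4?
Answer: -46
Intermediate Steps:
n(N, j) = N + 3*j
-6 + n(-1, -3)*4 = -6 + (-1 + 3*(-3))*4 = -6 + (-1 - 9)*4 = -6 - 10*4 = -6 - 40 = -46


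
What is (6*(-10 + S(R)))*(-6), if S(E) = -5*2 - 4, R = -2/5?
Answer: 864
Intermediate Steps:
R = -2/5 (R = -2*1/5 = -2/5 ≈ -0.40000)
S(E) = -14 (S(E) = -10 - 4 = -14)
(6*(-10 + S(R)))*(-6) = (6*(-10 - 14))*(-6) = (6*(-24))*(-6) = -144*(-6) = 864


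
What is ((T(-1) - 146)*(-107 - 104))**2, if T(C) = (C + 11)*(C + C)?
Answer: 1226820676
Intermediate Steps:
T(C) = 2*C*(11 + C) (T(C) = (11 + C)*(2*C) = 2*C*(11 + C))
((T(-1) - 146)*(-107 - 104))**2 = ((2*(-1)*(11 - 1) - 146)*(-107 - 104))**2 = ((2*(-1)*10 - 146)*(-211))**2 = ((-20 - 146)*(-211))**2 = (-166*(-211))**2 = 35026**2 = 1226820676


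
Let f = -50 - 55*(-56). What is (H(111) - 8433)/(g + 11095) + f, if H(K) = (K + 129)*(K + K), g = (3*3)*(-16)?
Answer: 33226377/10951 ≈ 3034.1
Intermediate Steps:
g = -144 (g = 9*(-16) = -144)
H(K) = 2*K*(129 + K) (H(K) = (129 + K)*(2*K) = 2*K*(129 + K))
f = 3030 (f = -50 + 3080 = 3030)
(H(111) - 8433)/(g + 11095) + f = (2*111*(129 + 111) - 8433)/(-144 + 11095) + 3030 = (2*111*240 - 8433)/10951 + 3030 = (53280 - 8433)*(1/10951) + 3030 = 44847*(1/10951) + 3030 = 44847/10951 + 3030 = 33226377/10951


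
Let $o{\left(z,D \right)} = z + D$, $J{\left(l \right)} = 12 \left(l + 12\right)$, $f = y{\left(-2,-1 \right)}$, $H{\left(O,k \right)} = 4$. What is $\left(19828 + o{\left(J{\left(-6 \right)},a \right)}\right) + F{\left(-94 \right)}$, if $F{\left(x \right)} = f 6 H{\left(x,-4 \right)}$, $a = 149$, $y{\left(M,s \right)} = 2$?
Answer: $20097$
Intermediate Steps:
$f = 2$
$J{\left(l \right)} = 144 + 12 l$ ($J{\left(l \right)} = 12 \left(12 + l\right) = 144 + 12 l$)
$F{\left(x \right)} = 48$ ($F{\left(x \right)} = 2 \cdot 6 \cdot 4 = 12 \cdot 4 = 48$)
$o{\left(z,D \right)} = D + z$
$\left(19828 + o{\left(J{\left(-6 \right)},a \right)}\right) + F{\left(-94 \right)} = \left(19828 + \left(149 + \left(144 + 12 \left(-6\right)\right)\right)\right) + 48 = \left(19828 + \left(149 + \left(144 - 72\right)\right)\right) + 48 = \left(19828 + \left(149 + 72\right)\right) + 48 = \left(19828 + 221\right) + 48 = 20049 + 48 = 20097$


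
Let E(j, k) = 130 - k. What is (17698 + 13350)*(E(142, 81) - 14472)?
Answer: -447805304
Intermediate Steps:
(17698 + 13350)*(E(142, 81) - 14472) = (17698 + 13350)*((130 - 1*81) - 14472) = 31048*((130 - 81) - 14472) = 31048*(49 - 14472) = 31048*(-14423) = -447805304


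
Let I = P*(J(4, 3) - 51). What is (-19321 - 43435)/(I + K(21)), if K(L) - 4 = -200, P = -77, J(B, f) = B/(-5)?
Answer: -313780/18963 ≈ -16.547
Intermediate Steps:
J(B, f) = -B/5 (J(B, f) = B*(-1/5) = -B/5)
K(L) = -196 (K(L) = 4 - 200 = -196)
I = 19943/5 (I = -77*(-1/5*4 - 51) = -77*(-4/5 - 51) = -77*(-259/5) = 19943/5 ≈ 3988.6)
(-19321 - 43435)/(I + K(21)) = (-19321 - 43435)/(19943/5 - 196) = -62756/18963/5 = -62756*5/18963 = -313780/18963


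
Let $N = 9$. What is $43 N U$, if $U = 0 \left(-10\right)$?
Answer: $0$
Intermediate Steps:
$U = 0$
$43 N U = 43 \cdot 9 \cdot 0 = 387 \cdot 0 = 0$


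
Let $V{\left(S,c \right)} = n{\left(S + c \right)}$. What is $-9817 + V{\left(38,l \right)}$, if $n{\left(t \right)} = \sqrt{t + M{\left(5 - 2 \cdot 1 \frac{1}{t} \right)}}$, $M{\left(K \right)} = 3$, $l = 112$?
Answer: $-9817 + 3 \sqrt{17} \approx -9804.6$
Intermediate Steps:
$n{\left(t \right)} = \sqrt{3 + t}$ ($n{\left(t \right)} = \sqrt{t + 3} = \sqrt{3 + t}$)
$V{\left(S,c \right)} = \sqrt{3 + S + c}$ ($V{\left(S,c \right)} = \sqrt{3 + \left(S + c\right)} = \sqrt{3 + S + c}$)
$-9817 + V{\left(38,l \right)} = -9817 + \sqrt{3 + 38 + 112} = -9817 + \sqrt{153} = -9817 + 3 \sqrt{17}$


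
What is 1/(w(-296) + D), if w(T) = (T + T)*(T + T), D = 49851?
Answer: 1/400315 ≈ 2.4980e-6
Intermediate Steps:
w(T) = 4*T² (w(T) = (2*T)*(2*T) = 4*T²)
1/(w(-296) + D) = 1/(4*(-296)² + 49851) = 1/(4*87616 + 49851) = 1/(350464 + 49851) = 1/400315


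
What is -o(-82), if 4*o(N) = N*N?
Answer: -1681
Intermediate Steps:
o(N) = N²/4 (o(N) = (N*N)/4 = N²/4)
-o(-82) = -(-82)²/4 = -6724/4 = -1*1681 = -1681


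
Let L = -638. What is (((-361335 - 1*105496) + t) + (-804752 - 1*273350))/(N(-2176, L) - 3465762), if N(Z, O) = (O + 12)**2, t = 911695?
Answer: 316619/1536943 ≈ 0.20601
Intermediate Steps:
N(Z, O) = (12 + O)**2
(((-361335 - 1*105496) + t) + (-804752 - 1*273350))/(N(-2176, L) - 3465762) = (((-361335 - 1*105496) + 911695) + (-804752 - 1*273350))/((12 - 638)**2 - 3465762) = (((-361335 - 105496) + 911695) + (-804752 - 273350))/((-626)**2 - 3465762) = ((-466831 + 911695) - 1078102)/(391876 - 3465762) = (444864 - 1078102)/(-3073886) = -633238*(-1/3073886) = 316619/1536943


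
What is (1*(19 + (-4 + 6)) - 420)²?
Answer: 159201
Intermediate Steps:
(1*(19 + (-4 + 6)) - 420)² = (1*(19 + 2) - 420)² = (1*21 - 420)² = (21 - 420)² = (-399)² = 159201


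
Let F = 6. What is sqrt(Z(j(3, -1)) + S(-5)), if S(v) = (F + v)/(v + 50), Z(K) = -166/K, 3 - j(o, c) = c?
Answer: I*sqrt(37330)/30 ≈ 6.4403*I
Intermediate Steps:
j(o, c) = 3 - c
S(v) = (6 + v)/(50 + v) (S(v) = (6 + v)/(v + 50) = (6 + v)/(50 + v))
sqrt(Z(j(3, -1)) + S(-5)) = sqrt(-166/(3 - 1*(-1)) + (6 - 5)/(50 - 5)) = sqrt(-166/(3 + 1) + 1/45) = sqrt(-166/4 + (1/45)*1) = sqrt(-166*1/4 + 1/45) = sqrt(-83/2 + 1/45) = sqrt(-3733/90) = I*sqrt(37330)/30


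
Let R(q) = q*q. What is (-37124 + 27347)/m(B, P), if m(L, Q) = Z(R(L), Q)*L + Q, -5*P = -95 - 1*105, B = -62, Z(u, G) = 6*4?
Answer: 9777/1448 ≈ 6.7521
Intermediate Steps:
R(q) = q²
Z(u, G) = 24
P = 40 (P = -(-95 - 1*105)/5 = -(-95 - 105)/5 = -⅕*(-200) = 40)
m(L, Q) = Q + 24*L (m(L, Q) = 24*L + Q = Q + 24*L)
(-37124 + 27347)/m(B, P) = (-37124 + 27347)/(40 + 24*(-62)) = -9777/(40 - 1488) = -9777/(-1448) = -9777*(-1/1448) = 9777/1448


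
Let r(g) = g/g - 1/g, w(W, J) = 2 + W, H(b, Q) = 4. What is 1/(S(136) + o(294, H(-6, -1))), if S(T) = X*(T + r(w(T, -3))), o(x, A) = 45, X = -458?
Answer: -69/4326140 ≈ -1.5950e-5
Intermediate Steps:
r(g) = 1 - 1/g
S(T) = -458*T - 458*(1 + T)/(2 + T) (S(T) = -458*(T + (-1 + (2 + T))/(2 + T)) = -458*(T + (1 + T)/(2 + T)) = -458*T - 458*(1 + T)/(2 + T))
1/(S(136) + o(294, H(-6, -1))) = 1/(458*(-1 - 1*136² - 3*136)/(2 + 136) + 45) = 1/(458*(-1 - 1*18496 - 408)/138 + 45) = 1/(458*(1/138)*(-1 - 18496 - 408) + 45) = 1/(458*(1/138)*(-18905) + 45) = 1/(-4329245/69 + 45) = 1/(-4326140/69) = -69/4326140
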